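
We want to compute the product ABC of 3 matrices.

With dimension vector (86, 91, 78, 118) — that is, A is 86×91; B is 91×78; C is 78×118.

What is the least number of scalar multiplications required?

1401972

Order (A(BC)): (BC): 91×78 by 78×118 → 91×118, cost 91·78·118 = 837564; (A(BC)): 86×91 by 91×118 → 86×118, cost 86·91·118 = 923468; cumulative 1761032. Total 1761032.
Order ((AB)C): (AB): 86×91 by 91×78 → 86×78, cost 86·91·78 = 610428; ((AB)C): 86×78 by 78×118 → 86×118, cost 86·78·118 = 791544; cumulative 1401972. Total 1401972.
Minimum: 1401972.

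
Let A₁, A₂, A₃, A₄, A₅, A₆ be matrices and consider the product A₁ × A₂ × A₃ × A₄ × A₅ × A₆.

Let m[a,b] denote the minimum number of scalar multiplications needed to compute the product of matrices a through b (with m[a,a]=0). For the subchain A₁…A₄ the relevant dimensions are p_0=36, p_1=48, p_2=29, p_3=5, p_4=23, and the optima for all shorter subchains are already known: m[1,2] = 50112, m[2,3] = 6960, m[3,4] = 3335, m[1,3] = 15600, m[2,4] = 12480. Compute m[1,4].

19740

m[1,4] = min over k∈[1,3] of m[1,k]+m[k+1,4]+p_{0}·p_k·p_{4}.
k=1: 0 + 12480 + 36·48·23 = 52224; k=2: 50112 + 3335 + 36·29·23 = 77459; k=3: 15600 + 0 + 36·5·23 = 19740.
Minimum: 19740 at k=3.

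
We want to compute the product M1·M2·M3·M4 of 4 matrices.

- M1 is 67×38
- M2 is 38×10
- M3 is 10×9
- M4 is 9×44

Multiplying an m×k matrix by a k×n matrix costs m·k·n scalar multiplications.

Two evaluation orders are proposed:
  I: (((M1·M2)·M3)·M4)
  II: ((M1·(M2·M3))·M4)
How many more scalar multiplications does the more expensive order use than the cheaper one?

5156

Order I = (((M1·M2)·M3)·M4): (M1·M2): 67×38 by 38×10 → 67×10, cost 67·38·10 = 25460; ((M1·M2)·M3): 67×10 by 10×9 → 67×9, cost 67·10·9 = 6030; cumulative 31490; (((M1·M2)·M3)·M4): 67×9 by 9×44 → 67×44, cost 67·9·44 = 26532; cumulative 58022. Total 58022.
Order II = ((M1·(M2·M3))·M4): (M2·M3): 38×10 by 10×9 → 38×9, cost 38·10·9 = 3420; (M1·(M2·M3)): 67×38 by 38×9 → 67×9, cost 67·38·9 = 22914; cumulative 26334; ((M1·(M2·M3))·M4): 67×9 by 9×44 → 67×44, cost 67·9·44 = 26532; cumulative 52866. Total 52866.
Difference: |58022 − 52866| = 5156.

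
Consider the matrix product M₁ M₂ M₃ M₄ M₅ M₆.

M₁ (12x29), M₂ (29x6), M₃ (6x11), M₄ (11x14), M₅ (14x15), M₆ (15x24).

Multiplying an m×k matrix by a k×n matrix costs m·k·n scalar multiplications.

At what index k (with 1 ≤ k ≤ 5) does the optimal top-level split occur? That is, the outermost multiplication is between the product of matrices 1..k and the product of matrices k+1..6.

2

Adjacent pairs: M₁M₂ = 12·29·6 = 2088; M₂M₃ = 29·6·11 = 1914; M₃M₄ = 6·11·14 = 924; M₄M₅ = 11·14·15 = 2310; M₅M₆ = 14·15·24 = 5040.
Length 3: M₁..M₃: k=1: 0+1914+12·29·11=5742; k=2: 2088+0+12·6·11=2880 → min 2880 | M₂..M₄: k=2: 0+924+29·6·14=3360; k=3: 1914+0+29·11·14=6380 → min 3360 | M₃..M₅: k=3: 0+2310+6·11·15=3300; k=4: 924+0+6·14·15=2184 → min 2184 | M₄..M₆: k=4: 0+5040+11·14·24=8736; k=5: 2310+0+11·15·24=6270 → min 6270.
Length 4: M₁..M₄: k=1: 0+3360+12·29·14=8232; k=2: 2088+924+12·6·14=4020; k=3: 2880+0+12·11·14=4728 → min 4020 | M₂..M₅: k=2: 0+2184+29·6·15=4794; k=3: 1914+2310+29·11·15=9009; k=4: 3360+0+29·14·15=9450 → min 4794 | M₃..M₆: k=3: 0+6270+6·11·24=7854; k=4: 924+5040+6·14·24=7980; k=5: 2184+0+6·15·24=4344 → min 4344.
Length 5: M₁..M₅: k=1: 0+4794+12·29·15=10014; k=2: 2088+2184+12·6·15=5352; k=3: 2880+2310+12·11·15=7170; k=4: 4020+0+12·14·15=6540 → min 5352 | M₂..M₆: k=2: 0+4344+29·6·24=8520; k=3: 1914+6270+29·11·24=15840; k=4: 3360+5040+29·14·24=18144; k=5: 4794+0+29·15·24=15234 → min 8520.
Top-level splits: k=1: (M₁..M₁)·(M₂..M₆) → 0+8520+12·29·24 = 16872; k=2: (M₁..M₂)·(M₃..M₆) → 2088+4344+12·6·24 = 8160; k=3: (M₁..M₃)·(M₄..M₆) → 2880+6270+12·11·24 = 12318; k=4: (M₁..M₄)·(M₅..M₆) → 4020+5040+12·14·24 = 13092; k=5: (M₁..M₅)·(M₆..M₆) → 5352+0+12·15·24 = 9672.
Best split is after M₂, i.e. k = 2.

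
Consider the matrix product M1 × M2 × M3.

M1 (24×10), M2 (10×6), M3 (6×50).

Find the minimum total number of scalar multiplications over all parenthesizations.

Order (M1 × (M2 × M3)): (M2 × M3): 10×6 by 6×50 → 10×50, cost 10·6·50 = 3000; (M1 × (M2 × M3)): 24×10 by 10×50 → 24×50, cost 24·10·50 = 12000; cumulative 15000. Total 15000.
Order ((M1 × M2) × M3): (M1 × M2): 24×10 by 10×6 → 24×6, cost 24·10·6 = 1440; ((M1 × M2) × M3): 24×6 by 6×50 → 24×50, cost 24·6·50 = 7200; cumulative 8640. Total 8640.
Minimum: 8640.

8640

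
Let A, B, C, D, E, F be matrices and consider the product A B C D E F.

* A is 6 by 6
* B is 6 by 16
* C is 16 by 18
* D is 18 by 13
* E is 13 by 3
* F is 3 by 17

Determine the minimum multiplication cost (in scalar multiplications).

2268

Adjacent pairs: AB = 6·6·16 = 576; BC = 6·16·18 = 1728; CD = 16·18·13 = 3744; DE = 18·13·3 = 702; EF = 13·3·17 = 663.
Length 3: A..C: k=1: 0+1728+6·6·18=2376; k=2: 576+0+6·16·18=2304 → min 2304 | B..D: k=2: 0+3744+6·16·13=4992; k=3: 1728+0+6·18·13=3132 → min 3132 | C..E: k=3: 0+702+16·18·3=1566; k=4: 3744+0+16·13·3=4368 → min 1566 | D..F: k=4: 0+663+18·13·17=4641; k=5: 702+0+18·3·17=1620 → min 1620.
Length 4: A..D: k=1: 0+3132+6·6·13=3600; k=2: 576+3744+6·16·13=5568; k=3: 2304+0+6·18·13=3708 → min 3600 | B..E: k=2: 0+1566+6·16·3=1854; k=3: 1728+702+6·18·3=2754; k=4: 3132+0+6·13·3=3366 → min 1854 | C..F: k=3: 0+1620+16·18·17=6516; k=4: 3744+663+16·13·17=7943; k=5: 1566+0+16·3·17=2382 → min 2382.
Length 5: A..E: k=1: 0+1854+6·6·3=1962; k=2: 576+1566+6·16·3=2430; k=3: 2304+702+6·18·3=3330; k=4: 3600+0+6·13·3=3834 → min 1962 | B..F: k=2: 0+2382+6·16·17=4014; k=3: 1728+1620+6·18·17=5184; k=4: 3132+663+6·13·17=5121; k=5: 1854+0+6·3·17=2160 → min 2160.
Length 6: A..F: k=1: 0+2160+6·6·17=2772; k=2: 576+2382+6·16·17=4590; k=3: 2304+1620+6·18·17=5760; k=4: 3600+663+6·13·17=5589; k=5: 1962+0+6·3·17=2268 → min 2268.
Optimal order: ((A (B (C (D E)))) F) with cost 2268.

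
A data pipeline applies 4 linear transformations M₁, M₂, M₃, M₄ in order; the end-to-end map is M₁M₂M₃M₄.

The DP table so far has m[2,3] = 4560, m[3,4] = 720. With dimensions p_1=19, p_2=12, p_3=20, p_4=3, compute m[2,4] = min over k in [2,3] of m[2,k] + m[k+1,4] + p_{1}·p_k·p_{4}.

m[2,4] = min over k∈[2,3] of m[2,k]+m[k+1,4]+p_{1}·p_k·p_{4}.
k=2: 0 + 720 + 19·12·3 = 1404; k=3: 4560 + 0 + 19·20·3 = 5700.
Minimum: 1404 at k=2.

1404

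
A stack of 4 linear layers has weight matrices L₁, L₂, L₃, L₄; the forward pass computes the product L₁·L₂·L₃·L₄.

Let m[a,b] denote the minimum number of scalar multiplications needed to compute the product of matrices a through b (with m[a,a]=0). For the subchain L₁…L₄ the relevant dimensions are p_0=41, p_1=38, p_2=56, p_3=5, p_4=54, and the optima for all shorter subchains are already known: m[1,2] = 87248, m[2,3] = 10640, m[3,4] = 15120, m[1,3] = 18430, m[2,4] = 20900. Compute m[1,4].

29500

m[1,4] = min over k∈[1,3] of m[1,k]+m[k+1,4]+p_{0}·p_k·p_{4}.
k=1: 0 + 20900 + 41·38·54 = 105032; k=2: 87248 + 15120 + 41·56·54 = 226352; k=3: 18430 + 0 + 41·5·54 = 29500.
Minimum: 29500 at k=3.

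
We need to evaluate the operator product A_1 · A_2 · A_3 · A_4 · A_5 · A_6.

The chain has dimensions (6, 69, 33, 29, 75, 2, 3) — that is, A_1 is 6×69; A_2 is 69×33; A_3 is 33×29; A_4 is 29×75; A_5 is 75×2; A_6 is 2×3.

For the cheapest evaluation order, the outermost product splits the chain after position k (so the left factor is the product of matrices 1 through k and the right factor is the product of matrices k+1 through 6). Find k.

Adjacent pairs: A_1A_2 = 6·69·33 = 13662; A_2A_3 = 69·33·29 = 66033; A_3A_4 = 33·29·75 = 71775; A_4A_5 = 29·75·2 = 4350; A_5A_6 = 75·2·3 = 450.
Length 3: A_1..A_3: k=1: 0+66033+6·69·29=78039; k=2: 13662+0+6·33·29=19404 → min 19404 | A_2..A_4: k=2: 0+71775+69·33·75=242550; k=3: 66033+0+69·29·75=216108 → min 216108 | A_3..A_5: k=3: 0+4350+33·29·2=6264; k=4: 71775+0+33·75·2=76725 → min 6264 | A_4..A_6: k=4: 0+450+29·75·3=6975; k=5: 4350+0+29·2·3=4524 → min 4524.
Length 4: A_1..A_4: k=1: 0+216108+6·69·75=247158; k=2: 13662+71775+6·33·75=100287; k=3: 19404+0+6·29·75=32454 → min 32454 | A_2..A_5: k=2: 0+6264+69·33·2=10818; k=3: 66033+4350+69·29·2=74385; k=4: 216108+0+69·75·2=226458 → min 10818 | A_3..A_6: k=3: 0+4524+33·29·3=7395; k=4: 71775+450+33·75·3=79650; k=5: 6264+0+33·2·3=6462 → min 6462.
Length 5: A_1..A_5: k=1: 0+10818+6·69·2=11646; k=2: 13662+6264+6·33·2=20322; k=3: 19404+4350+6·29·2=24102; k=4: 32454+0+6·75·2=33354 → min 11646 | A_2..A_6: k=2: 0+6462+69·33·3=13293; k=3: 66033+4524+69·29·3=76560; k=4: 216108+450+69·75·3=232083; k=5: 10818+0+69·2·3=11232 → min 11232.
Top-level splits: k=1: (A_1..A_1)·(A_2..A_6) → 0+11232+6·69·3 = 12474; k=2: (A_1..A_2)·(A_3..A_6) → 13662+6462+6·33·3 = 20718; k=3: (A_1..A_3)·(A_4..A_6) → 19404+4524+6·29·3 = 24450; k=4: (A_1..A_4)·(A_5..A_6) → 32454+450+6·75·3 = 34254; k=5: (A_1..A_5)·(A_6..A_6) → 11646+0+6·2·3 = 11682.
Best split is after A_5, i.e. k = 5.

5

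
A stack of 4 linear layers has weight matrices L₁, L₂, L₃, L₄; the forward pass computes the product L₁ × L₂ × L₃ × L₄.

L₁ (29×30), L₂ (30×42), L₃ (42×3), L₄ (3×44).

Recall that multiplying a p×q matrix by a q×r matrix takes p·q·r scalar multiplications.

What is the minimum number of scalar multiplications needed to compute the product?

Adjacent pairs: L₁L₂ = 29·30·42 = 36540; L₂L₃ = 30·42·3 = 3780; L₃L₄ = 42·3·44 = 5544.
Length 3: L₁..L₃: k=1: 0+3780+29·30·3=6390; k=2: 36540+0+29·42·3=40194 → min 6390 | L₂..L₄: k=2: 0+5544+30·42·44=60984; k=3: 3780+0+30·3·44=7740 → min 7740.
Length 4: L₁..L₄: k=1: 0+7740+29·30·44=46020; k=2: 36540+5544+29·42·44=95676; k=3: 6390+0+29·3·44=10218 → min 10218.
Optimal order: ((L₁ × (L₂ × L₃)) × L₄) with cost 10218.

10218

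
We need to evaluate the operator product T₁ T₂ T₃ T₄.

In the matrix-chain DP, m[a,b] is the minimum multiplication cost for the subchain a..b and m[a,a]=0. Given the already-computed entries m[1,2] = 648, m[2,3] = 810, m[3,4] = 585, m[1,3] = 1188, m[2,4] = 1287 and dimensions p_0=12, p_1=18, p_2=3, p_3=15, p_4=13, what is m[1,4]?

1701

m[1,4] = min over k∈[1,3] of m[1,k]+m[k+1,4]+p_{0}·p_k·p_{4}.
k=1: 0 + 1287 + 12·18·13 = 4095; k=2: 648 + 585 + 12·3·13 = 1701; k=3: 1188 + 0 + 12·15·13 = 3528.
Minimum: 1701 at k=2.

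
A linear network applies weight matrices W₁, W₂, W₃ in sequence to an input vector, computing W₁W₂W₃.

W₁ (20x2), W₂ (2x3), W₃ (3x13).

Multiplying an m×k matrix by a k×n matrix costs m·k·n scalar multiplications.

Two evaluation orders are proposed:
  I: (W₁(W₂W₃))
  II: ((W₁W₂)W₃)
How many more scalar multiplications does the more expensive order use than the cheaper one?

Order I = (W₁(W₂W₃)): (W₂W₃): 2×3 by 3×13 → 2×13, cost 2·3·13 = 78; (W₁(W₂W₃)): 20×2 by 2×13 → 20×13, cost 20·2·13 = 520; cumulative 598. Total 598.
Order II = ((W₁W₂)W₃): (W₁W₂): 20×2 by 2×3 → 20×3, cost 20·2·3 = 120; ((W₁W₂)W₃): 20×3 by 3×13 → 20×13, cost 20·3·13 = 780; cumulative 900. Total 900.
Difference: |598 − 900| = 302.

302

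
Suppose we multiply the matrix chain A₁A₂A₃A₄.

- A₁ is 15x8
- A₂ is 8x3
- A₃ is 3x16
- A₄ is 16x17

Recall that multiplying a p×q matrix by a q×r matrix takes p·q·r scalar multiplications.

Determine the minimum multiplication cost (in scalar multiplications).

1941

Adjacent pairs: A₁A₂ = 15·8·3 = 360; A₂A₃ = 8·3·16 = 384; A₃A₄ = 3·16·17 = 816.
Length 3: A₁..A₃: k=1: 0+384+15·8·16=2304; k=2: 360+0+15·3·16=1080 → min 1080 | A₂..A₄: k=2: 0+816+8·3·17=1224; k=3: 384+0+8·16·17=2560 → min 1224.
Length 4: A₁..A₄: k=1: 0+1224+15·8·17=3264; k=2: 360+816+15·3·17=1941; k=3: 1080+0+15·16·17=5160 → min 1941.
Optimal order: ((A₁A₂)(A₃A₄)) with cost 1941.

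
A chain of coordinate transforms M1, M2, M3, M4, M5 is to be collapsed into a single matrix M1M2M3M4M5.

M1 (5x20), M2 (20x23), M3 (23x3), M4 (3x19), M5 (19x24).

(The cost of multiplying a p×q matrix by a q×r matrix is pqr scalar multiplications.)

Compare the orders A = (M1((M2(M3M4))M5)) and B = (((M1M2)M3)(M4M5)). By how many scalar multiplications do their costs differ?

17198

Order A = (M1((M2(M3M4))M5)): (M3M4): 23×3 by 3×19 → 23×19, cost 23·3·19 = 1311; (M2(M3M4)): 20×23 by 23×19 → 20×19, cost 20·23·19 = 8740; cumulative 10051; ((M2(M3M4))M5): 20×19 by 19×24 → 20×24, cost 20·19·24 = 9120; cumulative 19171; (M1((M2(M3M4))M5)): 5×20 by 20×24 → 5×24, cost 5·20·24 = 2400; cumulative 21571. Total 21571.
Order B = (((M1M2)M3)(M4M5)): (M1M2): 5×20 by 20×23 → 5×23, cost 5·20·23 = 2300; ((M1M2)M3): 5×23 by 23×3 → 5×3, cost 5·23·3 = 345; cumulative 2645; (M4M5): 3×19 by 19×24 → 3×24, cost 3·19·24 = 1368; (((M1M2)M3)(M4M5)): 5×3 by 3×24 → 5×24, cost 5·3·24 = 360; cumulative 4373. Total 4373.
Difference: |21571 − 4373| = 17198.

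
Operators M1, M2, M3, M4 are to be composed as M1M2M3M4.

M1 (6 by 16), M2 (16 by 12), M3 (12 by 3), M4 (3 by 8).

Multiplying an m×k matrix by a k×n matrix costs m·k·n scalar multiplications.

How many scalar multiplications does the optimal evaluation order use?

1008

Adjacent pairs: M1M2 = 6·16·12 = 1152; M2M3 = 16·12·3 = 576; M3M4 = 12·3·8 = 288.
Length 3: M1..M3: k=1: 0+576+6·16·3=864; k=2: 1152+0+6·12·3=1368 → min 864 | M2..M4: k=2: 0+288+16·12·8=1824; k=3: 576+0+16·3·8=960 → min 960.
Length 4: M1..M4: k=1: 0+960+6·16·8=1728; k=2: 1152+288+6·12·8=2016; k=3: 864+0+6·3·8=1008 → min 1008.
Optimal order: ((M1(M2M3))M4) with cost 1008.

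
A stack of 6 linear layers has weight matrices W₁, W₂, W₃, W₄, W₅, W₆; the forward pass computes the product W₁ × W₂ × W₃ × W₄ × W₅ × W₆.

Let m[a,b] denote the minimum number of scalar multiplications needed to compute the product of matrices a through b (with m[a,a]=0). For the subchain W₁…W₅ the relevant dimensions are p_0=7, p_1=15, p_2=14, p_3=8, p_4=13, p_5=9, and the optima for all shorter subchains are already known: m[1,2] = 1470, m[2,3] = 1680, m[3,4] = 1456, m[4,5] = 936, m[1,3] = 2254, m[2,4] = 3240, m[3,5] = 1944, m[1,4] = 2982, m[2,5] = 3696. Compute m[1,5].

m[1,5] = min over k∈[1,4] of m[1,k]+m[k+1,5]+p_{0}·p_k·p_{5}.
k=1: 0 + 3696 + 7·15·9 = 4641; k=2: 1470 + 1944 + 7·14·9 = 4296; k=3: 2254 + 936 + 7·8·9 = 3694; k=4: 2982 + 0 + 7·13·9 = 3801.
Minimum: 3694 at k=3.

3694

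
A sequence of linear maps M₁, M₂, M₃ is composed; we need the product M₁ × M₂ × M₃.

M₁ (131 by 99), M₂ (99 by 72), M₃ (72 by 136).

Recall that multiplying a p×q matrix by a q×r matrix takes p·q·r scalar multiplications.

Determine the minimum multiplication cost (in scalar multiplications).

2216520

Order (M₁ × (M₂ × M₃)): (M₂ × M₃): 99×72 by 72×136 → 99×136, cost 99·72·136 = 969408; (M₁ × (M₂ × M₃)): 131×99 by 99×136 → 131×136, cost 131·99·136 = 1763784; cumulative 2733192. Total 2733192.
Order ((M₁ × M₂) × M₃): (M₁ × M₂): 131×99 by 99×72 → 131×72, cost 131·99·72 = 933768; ((M₁ × M₂) × M₃): 131×72 by 72×136 → 131×136, cost 131·72·136 = 1282752; cumulative 2216520. Total 2216520.
Minimum: 2216520.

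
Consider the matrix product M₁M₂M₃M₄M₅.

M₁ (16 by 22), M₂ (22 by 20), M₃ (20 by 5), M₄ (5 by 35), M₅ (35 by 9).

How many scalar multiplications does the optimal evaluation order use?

6255

Adjacent pairs: M₁M₂ = 16·22·20 = 7040; M₂M₃ = 22·20·5 = 2200; M₃M₄ = 20·5·35 = 3500; M₄M₅ = 5·35·9 = 1575.
Length 3: M₁..M₃: k=1: 0+2200+16·22·5=3960; k=2: 7040+0+16·20·5=8640 → min 3960 | M₂..M₄: k=2: 0+3500+22·20·35=18900; k=3: 2200+0+22·5·35=6050 → min 6050 | M₃..M₅: k=3: 0+1575+20·5·9=2475; k=4: 3500+0+20·35·9=9800 → min 2475.
Length 4: M₁..M₄: k=1: 0+6050+16·22·35=18370; k=2: 7040+3500+16·20·35=21740; k=3: 3960+0+16·5·35=6760 → min 6760 | M₂..M₅: k=2: 0+2475+22·20·9=6435; k=3: 2200+1575+22·5·9=4765; k=4: 6050+0+22·35·9=12980 → min 4765.
Length 5: M₁..M₅: k=1: 0+4765+16·22·9=7933; k=2: 7040+2475+16·20·9=12395; k=3: 3960+1575+16·5·9=6255; k=4: 6760+0+16·35·9=11800 → min 6255.
Optimal order: ((M₁(M₂M₃))(M₄M₅)) with cost 6255.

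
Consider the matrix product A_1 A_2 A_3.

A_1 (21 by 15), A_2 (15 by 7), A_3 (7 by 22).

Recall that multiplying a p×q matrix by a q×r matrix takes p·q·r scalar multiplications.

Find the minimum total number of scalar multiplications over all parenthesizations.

Order (A_1 (A_2 A_3)): (A_2 A_3): 15×7 by 7×22 → 15×22, cost 15·7·22 = 2310; (A_1 (A_2 A_3)): 21×15 by 15×22 → 21×22, cost 21·15·22 = 6930; cumulative 9240. Total 9240.
Order ((A_1 A_2) A_3): (A_1 A_2): 21×15 by 15×7 → 21×7, cost 21·15·7 = 2205; ((A_1 A_2) A_3): 21×7 by 7×22 → 21×22, cost 21·7·22 = 3234; cumulative 5439. Total 5439.
Minimum: 5439.

5439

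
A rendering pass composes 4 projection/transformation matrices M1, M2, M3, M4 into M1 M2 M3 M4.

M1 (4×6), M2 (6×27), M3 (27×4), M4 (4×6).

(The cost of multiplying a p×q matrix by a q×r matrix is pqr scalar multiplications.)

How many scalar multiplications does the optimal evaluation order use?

Adjacent pairs: M1M2 = 4·6·27 = 648; M2M3 = 6·27·4 = 648; M3M4 = 27·4·6 = 648.
Length 3: M1..M3: k=1: 0+648+4·6·4=744; k=2: 648+0+4·27·4=1080 → min 744 | M2..M4: k=2: 0+648+6·27·6=1620; k=3: 648+0+6·4·6=792 → min 792.
Length 4: M1..M4: k=1: 0+792+4·6·6=936; k=2: 648+648+4·27·6=1944; k=3: 744+0+4·4·6=840 → min 840.
Optimal order: ((M1 (M2 M3)) M4) with cost 840.

840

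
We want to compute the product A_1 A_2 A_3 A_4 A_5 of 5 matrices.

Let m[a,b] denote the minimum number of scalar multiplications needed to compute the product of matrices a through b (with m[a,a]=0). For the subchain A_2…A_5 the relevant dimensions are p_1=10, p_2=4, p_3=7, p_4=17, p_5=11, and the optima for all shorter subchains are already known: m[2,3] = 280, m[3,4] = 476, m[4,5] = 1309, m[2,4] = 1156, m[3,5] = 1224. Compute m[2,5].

m[2,5] = min over k∈[2,4] of m[2,k]+m[k+1,5]+p_{1}·p_k·p_{5}.
k=2: 0 + 1224 + 10·4·11 = 1664; k=3: 280 + 1309 + 10·7·11 = 2359; k=4: 1156 + 0 + 10·17·11 = 3026.
Minimum: 1664 at k=2.

1664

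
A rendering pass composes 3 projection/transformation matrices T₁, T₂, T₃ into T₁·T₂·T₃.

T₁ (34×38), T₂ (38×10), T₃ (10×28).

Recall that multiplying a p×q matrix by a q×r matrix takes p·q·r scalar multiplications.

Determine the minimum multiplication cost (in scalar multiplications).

22440

Order (T₁·(T₂·T₃)): (T₂·T₃): 38×10 by 10×28 → 38×28, cost 38·10·28 = 10640; (T₁·(T₂·T₃)): 34×38 by 38×28 → 34×28, cost 34·38·28 = 36176; cumulative 46816. Total 46816.
Order ((T₁·T₂)·T₃): (T₁·T₂): 34×38 by 38×10 → 34×10, cost 34·38·10 = 12920; ((T₁·T₂)·T₃): 34×10 by 10×28 → 34×28, cost 34·10·28 = 9520; cumulative 22440. Total 22440.
Minimum: 22440.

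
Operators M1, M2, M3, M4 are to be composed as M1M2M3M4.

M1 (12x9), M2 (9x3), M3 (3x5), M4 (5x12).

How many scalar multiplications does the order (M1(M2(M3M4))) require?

(M3M4): 3×5 by 5×12 → 3×12, cost 3·5·12 = 180
(M2(M3M4)): 9×3 by 3×12 → 9×12, cost 9·3·12 = 324; cumulative 504
(M1(M2(M3M4))): 12×9 by 9×12 → 12×12, cost 12·9·12 = 1296; cumulative 1800
Total: 1800 scalar multiplications.

1800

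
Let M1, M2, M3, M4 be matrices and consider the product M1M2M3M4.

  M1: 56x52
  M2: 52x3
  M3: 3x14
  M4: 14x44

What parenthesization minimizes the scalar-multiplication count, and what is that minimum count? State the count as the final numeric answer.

Adjacent pairs: M1M2 = 56·52·3 = 8736; M2M3 = 52·3·14 = 2184; M3M4 = 3·14·44 = 1848.
Length 3: M1..M3: k=1: 0+2184+56·52·14=42952; k=2: 8736+0+56·3·14=11088 → min 11088 | M2..M4: k=2: 0+1848+52·3·44=8712; k=3: 2184+0+52·14·44=34216 → min 8712.
Length 4: M1..M4: k=1: 0+8712+56·52·44=136840; k=2: 8736+1848+56·3·44=17976; k=3: 11088+0+56·14·44=45584 → min 17976.
Optimal parenthesization: ((M1M2)(M3M4)) with cost 17976.

17976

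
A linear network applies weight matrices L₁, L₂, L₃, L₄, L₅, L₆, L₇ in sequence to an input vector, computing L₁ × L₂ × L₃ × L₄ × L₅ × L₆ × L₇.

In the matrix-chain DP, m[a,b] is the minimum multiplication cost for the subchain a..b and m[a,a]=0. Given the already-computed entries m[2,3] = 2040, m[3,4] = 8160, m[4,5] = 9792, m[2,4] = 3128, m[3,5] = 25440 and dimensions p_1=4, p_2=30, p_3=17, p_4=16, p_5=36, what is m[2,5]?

5432

m[2,5] = min over k∈[2,4] of m[2,k]+m[k+1,5]+p_{1}·p_k·p_{5}.
k=2: 0 + 25440 + 4·30·36 = 29760; k=3: 2040 + 9792 + 4·17·36 = 14280; k=4: 3128 + 0 + 4·16·36 = 5432.
Minimum: 5432 at k=4.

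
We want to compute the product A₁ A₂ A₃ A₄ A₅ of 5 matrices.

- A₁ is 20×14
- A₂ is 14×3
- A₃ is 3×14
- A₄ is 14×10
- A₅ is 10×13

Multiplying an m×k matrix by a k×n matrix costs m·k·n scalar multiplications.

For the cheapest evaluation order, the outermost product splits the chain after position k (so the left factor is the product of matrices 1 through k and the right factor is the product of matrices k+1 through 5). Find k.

2

Adjacent pairs: A₁A₂ = 20·14·3 = 840; A₂A₃ = 14·3·14 = 588; A₃A₄ = 3·14·10 = 420; A₄A₅ = 14·10·13 = 1820.
Length 3: A₁..A₃: k=1: 0+588+20·14·14=4508; k=2: 840+0+20·3·14=1680 → min 1680 | A₂..A₄: k=2: 0+420+14·3·10=840; k=3: 588+0+14·14·10=2548 → min 840 | A₃..A₅: k=3: 0+1820+3·14·13=2366; k=4: 420+0+3·10·13=810 → min 810.
Length 4: A₁..A₄: k=1: 0+840+20·14·10=3640; k=2: 840+420+20·3·10=1860; k=3: 1680+0+20·14·10=4480 → min 1860 | A₂..A₅: k=2: 0+810+14·3·13=1356; k=3: 588+1820+14·14·13=4956; k=4: 840+0+14·10·13=2660 → min 1356.
Top-level splits: k=1: (A₁..A₁)·(A₂..A₅) → 0+1356+20·14·13 = 4996; k=2: (A₁..A₂)·(A₃..A₅) → 840+810+20·3·13 = 2430; k=3: (A₁..A₃)·(A₄..A₅) → 1680+1820+20·14·13 = 7140; k=4: (A₁..A₄)·(A₅..A₅) → 1860+0+20·10·13 = 4460.
Best split is after A₂, i.e. k = 2.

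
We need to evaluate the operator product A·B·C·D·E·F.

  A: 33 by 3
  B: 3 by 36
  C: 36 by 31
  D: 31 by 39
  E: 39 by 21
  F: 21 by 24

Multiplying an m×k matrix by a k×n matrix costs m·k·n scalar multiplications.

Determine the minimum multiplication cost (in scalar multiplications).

13320

Adjacent pairs: AB = 33·3·36 = 3564; BC = 3·36·31 = 3348; CD = 36·31·39 = 43524; DE = 31·39·21 = 25389; EF = 39·21·24 = 19656.
Length 3: A..C: k=1: 0+3348+33·3·31=6417; k=2: 3564+0+33·36·31=40392 → min 6417 | B..D: k=2: 0+43524+3·36·39=47736; k=3: 3348+0+3·31·39=6975 → min 6975 | C..E: k=3: 0+25389+36·31·21=48825; k=4: 43524+0+36·39·21=73008 → min 48825 | D..F: k=4: 0+19656+31·39·24=48672; k=5: 25389+0+31·21·24=41013 → min 41013.
Length 4: A..D: k=1: 0+6975+33·3·39=10836; k=2: 3564+43524+33·36·39=93420; k=3: 6417+0+33·31·39=46314 → min 10836 | B..E: k=2: 0+48825+3·36·21=51093; k=3: 3348+25389+3·31·21=30690; k=4: 6975+0+3·39·21=9432 → min 9432 | C..F: k=3: 0+41013+36·31·24=67797; k=4: 43524+19656+36·39·24=96876; k=5: 48825+0+36·21·24=66969 → min 66969.
Length 5: A..E: k=1: 0+9432+33·3·21=11511; k=2: 3564+48825+33·36·21=77337; k=3: 6417+25389+33·31·21=53289; k=4: 10836+0+33·39·21=37863 → min 11511 | B..F: k=2: 0+66969+3·36·24=69561; k=3: 3348+41013+3·31·24=46593; k=4: 6975+19656+3·39·24=29439; k=5: 9432+0+3·21·24=10944 → min 10944.
Length 6: A..F: k=1: 0+10944+33·3·24=13320; k=2: 3564+66969+33·36·24=99045; k=3: 6417+41013+33·31·24=71982; k=4: 10836+19656+33·39·24=61380; k=5: 11511+0+33·21·24=28143 → min 13320.
Optimal order: (A·((((B·C)·D)·E)·F)) with cost 13320.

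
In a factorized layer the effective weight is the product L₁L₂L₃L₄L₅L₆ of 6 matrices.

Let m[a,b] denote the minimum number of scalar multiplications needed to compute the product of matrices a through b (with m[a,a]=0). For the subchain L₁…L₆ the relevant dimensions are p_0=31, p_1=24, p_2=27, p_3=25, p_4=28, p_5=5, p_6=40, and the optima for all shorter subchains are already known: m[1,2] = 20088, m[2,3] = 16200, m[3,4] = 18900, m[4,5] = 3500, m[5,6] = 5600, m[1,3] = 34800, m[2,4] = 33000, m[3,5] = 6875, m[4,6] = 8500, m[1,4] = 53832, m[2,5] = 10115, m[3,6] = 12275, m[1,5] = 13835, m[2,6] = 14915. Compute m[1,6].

20035

m[1,6] = min over k∈[1,5] of m[1,k]+m[k+1,6]+p_{0}·p_k·p_{6}.
k=1: 0 + 14915 + 31·24·40 = 44675; k=2: 20088 + 12275 + 31·27·40 = 65843; k=3: 34800 + 8500 + 31·25·40 = 74300; k=4: 53832 + 5600 + 31·28·40 = 94152; k=5: 13835 + 0 + 31·5·40 = 20035.
Minimum: 20035 at k=5.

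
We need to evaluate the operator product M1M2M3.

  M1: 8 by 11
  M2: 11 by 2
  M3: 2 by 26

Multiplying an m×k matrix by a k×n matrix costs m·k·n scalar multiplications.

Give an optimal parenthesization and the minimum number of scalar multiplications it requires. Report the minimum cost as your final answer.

(M1(M2M3)): cost 2860.
((M1M2)M3): cost 592.
Optimal: ((M1M2)M3) with cost 592.

592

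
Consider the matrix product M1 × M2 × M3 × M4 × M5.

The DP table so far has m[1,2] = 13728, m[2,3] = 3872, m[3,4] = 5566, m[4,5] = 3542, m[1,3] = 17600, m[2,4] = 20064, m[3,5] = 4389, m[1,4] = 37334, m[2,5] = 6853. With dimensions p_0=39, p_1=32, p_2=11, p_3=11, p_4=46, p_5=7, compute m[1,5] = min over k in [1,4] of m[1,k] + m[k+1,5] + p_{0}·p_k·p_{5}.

15589

m[1,5] = min over k∈[1,4] of m[1,k]+m[k+1,5]+p_{0}·p_k·p_{5}.
k=1: 0 + 6853 + 39·32·7 = 15589; k=2: 13728 + 4389 + 39·11·7 = 21120; k=3: 17600 + 3542 + 39·11·7 = 24145; k=4: 37334 + 0 + 39·46·7 = 49892.
Minimum: 15589 at k=1.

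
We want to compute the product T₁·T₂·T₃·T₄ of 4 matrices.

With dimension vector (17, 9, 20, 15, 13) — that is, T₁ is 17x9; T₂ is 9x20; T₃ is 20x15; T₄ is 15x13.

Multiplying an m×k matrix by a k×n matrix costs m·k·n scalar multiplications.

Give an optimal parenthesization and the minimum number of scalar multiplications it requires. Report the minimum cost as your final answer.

Adjacent pairs: T₁T₂ = 17·9·20 = 3060; T₂T₃ = 9·20·15 = 2700; T₃T₄ = 20·15·13 = 3900.
Length 3: T₁..T₃: k=1: 0+2700+17·9·15=4995; k=2: 3060+0+17·20·15=8160 → min 4995 | T₂..T₄: k=2: 0+3900+9·20·13=6240; k=3: 2700+0+9·15·13=4455 → min 4455.
Length 4: T₁..T₄: k=1: 0+4455+17·9·13=6444; k=2: 3060+3900+17·20·13=11380; k=3: 4995+0+17·15·13=8310 → min 6444.
Optimal parenthesization: (T₁·((T₂·T₃)·T₄)) with cost 6444.

6444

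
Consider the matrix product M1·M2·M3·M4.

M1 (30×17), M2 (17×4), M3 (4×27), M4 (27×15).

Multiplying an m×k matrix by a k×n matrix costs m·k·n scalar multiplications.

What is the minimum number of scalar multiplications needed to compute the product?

5460

Adjacent pairs: M1M2 = 30·17·4 = 2040; M2M3 = 17·4·27 = 1836; M3M4 = 4·27·15 = 1620.
Length 3: M1..M3: k=1: 0+1836+30·17·27=15606; k=2: 2040+0+30·4·27=5280 → min 5280 | M2..M4: k=2: 0+1620+17·4·15=2640; k=3: 1836+0+17·27·15=8721 → min 2640.
Length 4: M1..M4: k=1: 0+2640+30·17·15=10290; k=2: 2040+1620+30·4·15=5460; k=3: 5280+0+30·27·15=17430 → min 5460.
Optimal order: ((M1·M2)·(M3·M4)) with cost 5460.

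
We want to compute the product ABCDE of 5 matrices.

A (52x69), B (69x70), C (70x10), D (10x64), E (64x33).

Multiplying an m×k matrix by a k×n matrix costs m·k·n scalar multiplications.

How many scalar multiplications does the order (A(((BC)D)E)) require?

(BC): 69×70 by 70×10 → 69×10, cost 69·70·10 = 48300
((BC)D): 69×10 by 10×64 → 69×64, cost 69·10·64 = 44160; cumulative 92460
(((BC)D)E): 69×64 by 64×33 → 69×33, cost 69·64·33 = 145728; cumulative 238188
(A(((BC)D)E)): 52×69 by 69×33 → 52×33, cost 52·69·33 = 118404; cumulative 356592
Total: 356592 scalar multiplications.

356592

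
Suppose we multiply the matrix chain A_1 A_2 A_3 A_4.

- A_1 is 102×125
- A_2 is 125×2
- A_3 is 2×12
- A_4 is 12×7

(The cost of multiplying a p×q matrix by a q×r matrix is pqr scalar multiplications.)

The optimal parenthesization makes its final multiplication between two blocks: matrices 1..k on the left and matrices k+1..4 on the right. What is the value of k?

2

Adjacent pairs: A_1A_2 = 102·125·2 = 25500; A_2A_3 = 125·2·12 = 3000; A_3A_4 = 2·12·7 = 168.
Length 3: A_1..A_3: k=1: 0+3000+102·125·12=156000; k=2: 25500+0+102·2·12=27948 → min 27948 | A_2..A_4: k=2: 0+168+125·2·7=1918; k=3: 3000+0+125·12·7=13500 → min 1918.
Top-level splits: k=1: (A_1..A_1)·(A_2..A_4) → 0+1918+102·125·7 = 91168; k=2: (A_1..A_2)·(A_3..A_4) → 25500+168+102·2·7 = 27096; k=3: (A_1..A_3)·(A_4..A_4) → 27948+0+102·12·7 = 36516.
Best split is after A_2, i.e. k = 2.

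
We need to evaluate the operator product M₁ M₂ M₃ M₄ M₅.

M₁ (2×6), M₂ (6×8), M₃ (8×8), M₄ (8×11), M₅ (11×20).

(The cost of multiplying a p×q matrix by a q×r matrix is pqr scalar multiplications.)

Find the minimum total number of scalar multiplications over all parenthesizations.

840

Adjacent pairs: M₁M₂ = 2·6·8 = 96; M₂M₃ = 6·8·8 = 384; M₃M₄ = 8·8·11 = 704; M₄M₅ = 8·11·20 = 1760.
Length 3: M₁..M₃: k=1: 0+384+2·6·8=480; k=2: 96+0+2·8·8=224 → min 224 | M₂..M₄: k=2: 0+704+6·8·11=1232; k=3: 384+0+6·8·11=912 → min 912 | M₃..M₅: k=3: 0+1760+8·8·20=3040; k=4: 704+0+8·11·20=2464 → min 2464.
Length 4: M₁..M₄: k=1: 0+912+2·6·11=1044; k=2: 96+704+2·8·11=976; k=3: 224+0+2·8·11=400 → min 400 | M₂..M₅: k=2: 0+2464+6·8·20=3424; k=3: 384+1760+6·8·20=3104; k=4: 912+0+6·11·20=2232 → min 2232.
Length 5: M₁..M₅: k=1: 0+2232+2·6·20=2472; k=2: 96+2464+2·8·20=2880; k=3: 224+1760+2·8·20=2304; k=4: 400+0+2·11·20=840 → min 840.
Optimal order: ((((M₁ M₂) M₃) M₄) M₅) with cost 840.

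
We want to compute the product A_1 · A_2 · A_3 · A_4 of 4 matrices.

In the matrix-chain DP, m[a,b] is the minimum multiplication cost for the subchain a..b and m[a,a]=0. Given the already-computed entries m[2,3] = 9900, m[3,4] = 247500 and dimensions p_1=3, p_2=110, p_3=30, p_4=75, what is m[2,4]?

16650

m[2,4] = min over k∈[2,3] of m[2,k]+m[k+1,4]+p_{1}·p_k·p_{4}.
k=2: 0 + 247500 + 3·110·75 = 272250; k=3: 9900 + 0 + 3·30·75 = 16650.
Minimum: 16650 at k=3.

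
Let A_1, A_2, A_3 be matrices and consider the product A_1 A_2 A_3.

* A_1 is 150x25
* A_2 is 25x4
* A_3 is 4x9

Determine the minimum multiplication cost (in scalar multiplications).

20400

Order (A_1 (A_2 A_3)): (A_2 A_3): 25×4 by 4×9 → 25×9, cost 25·4·9 = 900; (A_1 (A_2 A_3)): 150×25 by 25×9 → 150×9, cost 150·25·9 = 33750; cumulative 34650. Total 34650.
Order ((A_1 A_2) A_3): (A_1 A_2): 150×25 by 25×4 → 150×4, cost 150·25·4 = 15000; ((A_1 A_2) A_3): 150×4 by 4×9 → 150×9, cost 150·4·9 = 5400; cumulative 20400. Total 20400.
Minimum: 20400.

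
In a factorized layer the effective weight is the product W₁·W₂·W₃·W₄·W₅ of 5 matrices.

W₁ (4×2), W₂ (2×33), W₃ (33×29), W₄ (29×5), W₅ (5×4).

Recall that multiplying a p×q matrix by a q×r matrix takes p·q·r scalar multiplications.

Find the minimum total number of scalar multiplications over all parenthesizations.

2276

Adjacent pairs: W₁W₂ = 4·2·33 = 264; W₂W₃ = 2·33·29 = 1914; W₃W₄ = 33·29·5 = 4785; W₄W₅ = 29·5·4 = 580.
Length 3: W₁..W₃: k=1: 0+1914+4·2·29=2146; k=2: 264+0+4·33·29=4092 → min 2146 | W₂..W₄: k=2: 0+4785+2·33·5=5115; k=3: 1914+0+2·29·5=2204 → min 2204 | W₃..W₅: k=3: 0+580+33·29·4=4408; k=4: 4785+0+33·5·4=5445 → min 4408.
Length 4: W₁..W₄: k=1: 0+2204+4·2·5=2244; k=2: 264+4785+4·33·5=5709; k=3: 2146+0+4·29·5=2726 → min 2244 | W₂..W₅: k=2: 0+4408+2·33·4=4672; k=3: 1914+580+2·29·4=2726; k=4: 2204+0+2·5·4=2244 → min 2244.
Length 5: W₁..W₅: k=1: 0+2244+4·2·4=2276; k=2: 264+4408+4·33·4=5200; k=3: 2146+580+4·29·4=3190; k=4: 2244+0+4·5·4=2324 → min 2276.
Optimal order: (W₁·(((W₂·W₃)·W₄)·W₅)) with cost 2276.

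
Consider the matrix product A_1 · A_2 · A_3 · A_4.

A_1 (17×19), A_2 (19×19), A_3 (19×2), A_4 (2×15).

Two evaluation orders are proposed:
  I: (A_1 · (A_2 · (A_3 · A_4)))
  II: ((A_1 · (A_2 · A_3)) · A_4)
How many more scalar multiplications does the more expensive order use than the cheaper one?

8952

Order I = (A_1 · (A_2 · (A_3 · A_4))): (A_3 · A_4): 19×2 by 2×15 → 19×15, cost 19·2·15 = 570; (A_2 · (A_3 · A_4)): 19×19 by 19×15 → 19×15, cost 19·19·15 = 5415; cumulative 5985; (A_1 · (A_2 · (A_3 · A_4))): 17×19 by 19×15 → 17×15, cost 17·19·15 = 4845; cumulative 10830. Total 10830.
Order II = ((A_1 · (A_2 · A_3)) · A_4): (A_2 · A_3): 19×19 by 19×2 → 19×2, cost 19·19·2 = 722; (A_1 · (A_2 · A_3)): 17×19 by 19×2 → 17×2, cost 17·19·2 = 646; cumulative 1368; ((A_1 · (A_2 · A_3)) · A_4): 17×2 by 2×15 → 17×15, cost 17·2·15 = 510; cumulative 1878. Total 1878.
Difference: |10830 − 1878| = 8952.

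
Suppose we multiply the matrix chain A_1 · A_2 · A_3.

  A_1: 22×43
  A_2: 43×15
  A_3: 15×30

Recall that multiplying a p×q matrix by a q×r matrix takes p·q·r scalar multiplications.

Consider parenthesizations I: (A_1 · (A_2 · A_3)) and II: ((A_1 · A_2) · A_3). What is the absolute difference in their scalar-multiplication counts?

Order I = (A_1 · (A_2 · A_3)): (A_2 · A_3): 43×15 by 15×30 → 43×30, cost 43·15·30 = 19350; (A_1 · (A_2 · A_3)): 22×43 by 43×30 → 22×30, cost 22·43·30 = 28380; cumulative 47730. Total 47730.
Order II = ((A_1 · A_2) · A_3): (A_1 · A_2): 22×43 by 43×15 → 22×15, cost 22·43·15 = 14190; ((A_1 · A_2) · A_3): 22×15 by 15×30 → 22×30, cost 22·15·30 = 9900; cumulative 24090. Total 24090.
Difference: |47730 − 24090| = 23640.

23640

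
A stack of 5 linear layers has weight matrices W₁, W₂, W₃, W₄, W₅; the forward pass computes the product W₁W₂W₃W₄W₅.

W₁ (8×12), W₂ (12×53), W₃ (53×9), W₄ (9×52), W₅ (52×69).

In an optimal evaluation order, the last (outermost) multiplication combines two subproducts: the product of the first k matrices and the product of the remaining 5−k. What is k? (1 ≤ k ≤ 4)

4

Adjacent pairs: W₁W₂ = 8·12·53 = 5088; W₂W₃ = 12·53·9 = 5724; W₃W₄ = 53·9·52 = 24804; W₄W₅ = 9·52·69 = 32292.
Length 3: W₁..W₃: k=1: 0+5724+8·12·9=6588; k=2: 5088+0+8·53·9=8904 → min 6588 | W₂..W₄: k=2: 0+24804+12·53·52=57876; k=3: 5724+0+12·9·52=11340 → min 11340 | W₃..W₅: k=3: 0+32292+53·9·69=65205; k=4: 24804+0+53·52·69=214968 → min 65205.
Length 4: W₁..W₄: k=1: 0+11340+8·12·52=16332; k=2: 5088+24804+8·53·52=51940; k=3: 6588+0+8·9·52=10332 → min 10332 | W₂..W₅: k=2: 0+65205+12·53·69=109089; k=3: 5724+32292+12·9·69=45468; k=4: 11340+0+12·52·69=54396 → min 45468.
Top-level splits: k=1: (W₁..W₁)·(W₂..W₅) → 0+45468+8·12·69 = 52092; k=2: (W₁..W₂)·(W₃..W₅) → 5088+65205+8·53·69 = 99549; k=3: (W₁..W₃)·(W₄..W₅) → 6588+32292+8·9·69 = 43848; k=4: (W₁..W₄)·(W₅..W₅) → 10332+0+8·52·69 = 39036.
Best split is after W₄, i.e. k = 4.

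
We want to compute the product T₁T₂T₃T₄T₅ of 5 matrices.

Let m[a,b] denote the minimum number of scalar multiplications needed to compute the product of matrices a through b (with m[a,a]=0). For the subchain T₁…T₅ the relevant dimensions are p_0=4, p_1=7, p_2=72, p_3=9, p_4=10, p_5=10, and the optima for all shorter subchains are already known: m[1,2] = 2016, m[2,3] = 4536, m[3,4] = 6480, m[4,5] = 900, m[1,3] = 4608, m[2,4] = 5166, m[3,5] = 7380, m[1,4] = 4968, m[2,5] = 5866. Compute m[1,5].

m[1,5] = min over k∈[1,4] of m[1,k]+m[k+1,5]+p_{0}·p_k·p_{5}.
k=1: 0 + 5866 + 4·7·10 = 6146; k=2: 2016 + 7380 + 4·72·10 = 12276; k=3: 4608 + 900 + 4·9·10 = 5868; k=4: 4968 + 0 + 4·10·10 = 5368.
Minimum: 5368 at k=4.

5368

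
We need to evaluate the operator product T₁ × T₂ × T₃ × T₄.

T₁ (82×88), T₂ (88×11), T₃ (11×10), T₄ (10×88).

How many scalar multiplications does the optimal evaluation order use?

Adjacent pairs: T₁T₂ = 82·88·11 = 79376; T₂T₃ = 88·11·10 = 9680; T₃T₄ = 11·10·88 = 9680.
Length 3: T₁..T₃: k=1: 0+9680+82·88·10=81840; k=2: 79376+0+82·11·10=88396 → min 81840 | T₂..T₄: k=2: 0+9680+88·11·88=94864; k=3: 9680+0+88·10·88=87120 → min 87120.
Length 4: T₁..T₄: k=1: 0+87120+82·88·88=722128; k=2: 79376+9680+82·11·88=168432; k=3: 81840+0+82·10·88=154000 → min 154000.
Optimal order: ((T₁ × (T₂ × T₃)) × T₄) with cost 154000.

154000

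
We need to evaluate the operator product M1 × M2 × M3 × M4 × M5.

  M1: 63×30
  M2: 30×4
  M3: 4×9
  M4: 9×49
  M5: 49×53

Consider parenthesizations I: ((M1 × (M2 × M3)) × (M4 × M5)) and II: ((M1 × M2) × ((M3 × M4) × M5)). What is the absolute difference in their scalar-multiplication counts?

38446

Order I = ((M1 × (M2 × M3)) × (M4 × M5)): (M2 × M3): 30×4 by 4×9 → 30×9, cost 30·4·9 = 1080; (M1 × (M2 × M3)): 63×30 by 30×9 → 63×9, cost 63·30·9 = 17010; cumulative 18090; (M4 × M5): 9×49 by 49×53 → 9×53, cost 9·49·53 = 23373; ((M1 × (M2 × M3)) × (M4 × M5)): 63×9 by 9×53 → 63×53, cost 63·9·53 = 30051; cumulative 71514. Total 71514.
Order II = ((M1 × M2) × ((M3 × M4) × M5)): (M1 × M2): 63×30 by 30×4 → 63×4, cost 63·30·4 = 7560; (M3 × M4): 4×9 by 9×49 → 4×49, cost 4·9·49 = 1764; ((M3 × M4) × M5): 4×49 by 49×53 → 4×53, cost 4·49·53 = 10388; cumulative 12152; ((M1 × M2) × ((M3 × M4) × M5)): 63×4 by 4×53 → 63×53, cost 63·4·53 = 13356; cumulative 33068. Total 33068.
Difference: |71514 − 33068| = 38446.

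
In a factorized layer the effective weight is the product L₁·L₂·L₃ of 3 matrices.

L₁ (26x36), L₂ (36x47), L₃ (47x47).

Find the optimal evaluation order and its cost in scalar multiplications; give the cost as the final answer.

101426

(L₁·(L₂·L₃)): cost 123516.
((L₁·L₂)·L₃): cost 101426.
Optimal: ((L₁·L₂)·L₃) with cost 101426.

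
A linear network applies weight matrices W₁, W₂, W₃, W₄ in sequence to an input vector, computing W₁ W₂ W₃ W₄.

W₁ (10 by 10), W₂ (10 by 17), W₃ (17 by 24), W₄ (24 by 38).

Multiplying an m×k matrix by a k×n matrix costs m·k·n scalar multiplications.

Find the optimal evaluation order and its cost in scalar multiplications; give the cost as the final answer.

Adjacent pairs: W₁W₂ = 10·10·17 = 1700; W₂W₃ = 10·17·24 = 4080; W₃W₄ = 17·24·38 = 15504.
Length 3: W₁..W₃: k=1: 0+4080+10·10·24=6480; k=2: 1700+0+10·17·24=5780 → min 5780 | W₂..W₄: k=2: 0+15504+10·17·38=21964; k=3: 4080+0+10·24·38=13200 → min 13200.
Length 4: W₁..W₄: k=1: 0+13200+10·10·38=17000; k=2: 1700+15504+10·17·38=23664; k=3: 5780+0+10·24·38=14900 → min 14900.
Optimal parenthesization: (((W₁ W₂) W₃) W₄) with cost 14900.

14900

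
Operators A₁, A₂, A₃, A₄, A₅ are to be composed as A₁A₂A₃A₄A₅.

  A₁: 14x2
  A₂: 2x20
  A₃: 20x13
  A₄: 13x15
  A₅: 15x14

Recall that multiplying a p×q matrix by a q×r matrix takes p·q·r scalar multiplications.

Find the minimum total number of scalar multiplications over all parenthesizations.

1722

Adjacent pairs: A₁A₂ = 14·2·20 = 560; A₂A₃ = 2·20·13 = 520; A₃A₄ = 20·13·15 = 3900; A₄A₅ = 13·15·14 = 2730.
Length 3: A₁..A₃: k=1: 0+520+14·2·13=884; k=2: 560+0+14·20·13=4200 → min 884 | A₂..A₄: k=2: 0+3900+2·20·15=4500; k=3: 520+0+2·13·15=910 → min 910 | A₃..A₅: k=3: 0+2730+20·13·14=6370; k=4: 3900+0+20·15·14=8100 → min 6370.
Length 4: A₁..A₄: k=1: 0+910+14·2·15=1330; k=2: 560+3900+14·20·15=8660; k=3: 884+0+14·13·15=3614 → min 1330 | A₂..A₅: k=2: 0+6370+2·20·14=6930; k=3: 520+2730+2·13·14=3614; k=4: 910+0+2·15·14=1330 → min 1330.
Length 5: A₁..A₅: k=1: 0+1330+14·2·14=1722; k=2: 560+6370+14·20·14=10850; k=3: 884+2730+14·13·14=6162; k=4: 1330+0+14·15·14=4270 → min 1722.
Optimal order: (A₁(((A₂A₃)A₄)A₅)) with cost 1722.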